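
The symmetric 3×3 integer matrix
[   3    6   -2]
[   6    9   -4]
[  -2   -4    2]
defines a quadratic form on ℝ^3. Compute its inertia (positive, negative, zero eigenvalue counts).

Answer: (2, 1, 0)

Derivation:
step 0: pivot 3 → sign +
step 1: pivot -3 → sign −
step 2: pivot 2/3 → sign +
signature = (2, 1, 0)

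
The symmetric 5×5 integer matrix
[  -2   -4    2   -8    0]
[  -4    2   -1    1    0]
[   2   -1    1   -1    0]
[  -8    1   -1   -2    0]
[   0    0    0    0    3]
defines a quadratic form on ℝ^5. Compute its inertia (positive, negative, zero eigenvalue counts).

Answer: (4, 1, 0)

Derivation:
step 0: pivot -2 → sign −
step 1: pivot 10 → sign +
step 2: pivot 1/2 → sign +
step 3: pivot 3/5 → sign +
step 4: pivot 3 → sign +
signature = (4, 1, 0)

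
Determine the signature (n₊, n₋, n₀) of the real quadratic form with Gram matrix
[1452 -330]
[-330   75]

Answer: (1, 0, 1)

Derivation:
step 0: pivot 1452 → sign +
step 1: row/col 1 already zero → sign 0
signature = (1, 0, 1)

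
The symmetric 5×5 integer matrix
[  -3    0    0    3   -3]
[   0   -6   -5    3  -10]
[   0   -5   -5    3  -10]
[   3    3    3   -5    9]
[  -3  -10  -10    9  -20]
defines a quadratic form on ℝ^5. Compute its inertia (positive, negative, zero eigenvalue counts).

Answer: (1, 4, 0)

Derivation:
step 0: pivot -3 → sign −
step 1: pivot -6 → sign −
step 2: pivot -5/6 → sign −
step 3: pivot -1/5 → sign −
step 4: pivot 3 → sign +
signature = (1, 4, 0)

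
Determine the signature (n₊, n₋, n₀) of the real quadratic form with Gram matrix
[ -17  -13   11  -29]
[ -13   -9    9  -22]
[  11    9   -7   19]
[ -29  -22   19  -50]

step 0: pivot -17 → sign −
step 1: pivot 16/17 → sign +
step 2: pivot -1/4 → sign −
step 3: pivot -1/2 → sign −
signature = (1, 3, 0)

Answer: (1, 3, 0)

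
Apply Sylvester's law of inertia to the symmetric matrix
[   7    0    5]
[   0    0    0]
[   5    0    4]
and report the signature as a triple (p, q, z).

Answer: (2, 0, 1)

Derivation:
step 0: pivot 7 → sign +
step 1: pivot 3/7 → sign +
step 2: row/col 2 already zero → sign 0
signature = (2, 0, 1)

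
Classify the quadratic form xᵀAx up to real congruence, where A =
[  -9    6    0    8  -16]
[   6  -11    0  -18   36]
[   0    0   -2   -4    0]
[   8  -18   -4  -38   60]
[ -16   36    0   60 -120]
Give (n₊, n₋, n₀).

step 0: pivot -9 → sign −
step 1: pivot -7 → sign −
step 2: pivot -2 → sign −
step 3: pivot 2/63 → sign +
step 4: row/col 4 already zero → sign 0
signature = (1, 3, 1)

Answer: (1, 3, 1)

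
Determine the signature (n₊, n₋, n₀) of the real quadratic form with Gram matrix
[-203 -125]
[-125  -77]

Answer: (0, 2, 0)

Derivation:
step 0: pivot -203 → sign −
step 1: pivot -6/203 → sign −
signature = (0, 2, 0)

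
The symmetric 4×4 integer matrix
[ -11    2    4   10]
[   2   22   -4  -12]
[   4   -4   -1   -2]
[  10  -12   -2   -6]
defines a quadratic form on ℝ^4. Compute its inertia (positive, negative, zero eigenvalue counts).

step 0: pivot -11 → sign −
step 1: pivot 246/11 → sign +
step 2: pivot -1/41 → sign −
step 3: pivot -2/3 → sign −
signature = (1, 3, 0)

Answer: (1, 3, 0)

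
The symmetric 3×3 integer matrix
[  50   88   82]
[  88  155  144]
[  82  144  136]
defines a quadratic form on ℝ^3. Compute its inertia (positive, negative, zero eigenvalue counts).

Answer: (3, 0, 0)

Derivation:
step 0: pivot 50 → sign +
step 1: pivot 3/25 → sign +
step 2: pivot 2/3 → sign +
signature = (3, 0, 0)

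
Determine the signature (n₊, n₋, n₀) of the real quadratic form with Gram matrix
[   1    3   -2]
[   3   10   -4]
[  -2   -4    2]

step 0: pivot 1 → sign +
step 1: pivot 1 → sign +
step 2: pivot -6 → sign −
signature = (2, 1, 0)

Answer: (2, 1, 0)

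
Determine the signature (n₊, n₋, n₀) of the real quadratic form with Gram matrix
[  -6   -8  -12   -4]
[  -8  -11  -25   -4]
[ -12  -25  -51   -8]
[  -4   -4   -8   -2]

step 0: pivot -6 → sign −
step 1: pivot -1/3 → sign −
step 2: pivot 216 → sign +
step 3: row/col 3 already zero → sign 0
signature = (1, 2, 1)

Answer: (1, 2, 1)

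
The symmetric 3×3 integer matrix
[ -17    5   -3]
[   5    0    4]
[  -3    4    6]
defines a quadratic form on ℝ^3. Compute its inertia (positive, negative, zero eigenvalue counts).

step 0: pivot -17 → sign −
step 1: pivot 25/17 → sign +
step 2: pivot -2/25 → sign −
signature = (1, 2, 0)

Answer: (1, 2, 0)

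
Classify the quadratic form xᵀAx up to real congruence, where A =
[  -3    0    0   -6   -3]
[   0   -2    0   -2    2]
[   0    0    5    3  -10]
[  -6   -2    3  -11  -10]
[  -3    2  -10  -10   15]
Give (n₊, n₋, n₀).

Answer: (2, 2, 1)

Derivation:
step 0: pivot -3 → sign −
step 1: pivot -2 → sign −
step 2: pivot 5 → sign +
step 3: pivot 6/5 → sign +
step 4: row/col 4 already zero → sign 0
signature = (2, 2, 1)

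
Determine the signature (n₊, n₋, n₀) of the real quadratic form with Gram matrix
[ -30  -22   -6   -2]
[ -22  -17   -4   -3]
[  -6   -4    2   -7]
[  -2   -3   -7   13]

step 0: pivot -30 → sign −
step 1: pivot -13/15 → sign −
step 2: pivot 44/13 → sign +
step 3: pivot 3/44 → sign +
signature = (2, 2, 0)

Answer: (2, 2, 0)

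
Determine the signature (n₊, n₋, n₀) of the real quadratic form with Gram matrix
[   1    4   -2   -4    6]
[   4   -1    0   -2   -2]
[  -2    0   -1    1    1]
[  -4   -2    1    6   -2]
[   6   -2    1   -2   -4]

step 0: pivot 1 → sign +
step 1: pivot -17 → sign −
step 2: pivot -21/17 → sign −
step 3: pivot 5/3 → sign +
step 4: pivot 6/35 → sign +
signature = (3, 2, 0)

Answer: (3, 2, 0)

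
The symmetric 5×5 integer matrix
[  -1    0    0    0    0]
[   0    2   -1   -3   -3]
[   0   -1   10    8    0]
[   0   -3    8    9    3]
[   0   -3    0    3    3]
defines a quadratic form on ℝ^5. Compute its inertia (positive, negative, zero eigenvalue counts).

Answer: (3, 2, 0)

Derivation:
step 0: pivot -1 → sign −
step 1: pivot 2 → sign +
step 2: pivot 19/2 → sign +
step 3: pivot 1/19 → sign +
step 4: pivot -6 → sign −
signature = (3, 2, 0)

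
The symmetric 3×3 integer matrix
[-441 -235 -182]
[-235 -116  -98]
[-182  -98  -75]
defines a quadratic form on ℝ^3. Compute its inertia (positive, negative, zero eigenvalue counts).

Answer: (1, 2, 0)

Derivation:
step 0: pivot -441 → sign −
step 1: pivot 4069/441 → sign +
step 2: pivot -3/4069 → sign −
signature = (1, 2, 0)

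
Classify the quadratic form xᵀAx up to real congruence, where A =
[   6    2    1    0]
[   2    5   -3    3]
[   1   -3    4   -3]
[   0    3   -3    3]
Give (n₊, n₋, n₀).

step 0: pivot 6 → sign +
step 1: pivot 13/3 → sign +
step 2: pivot 33/26 → sign +
step 3: pivot 6/11 → sign +
signature = (4, 0, 0)

Answer: (4, 0, 0)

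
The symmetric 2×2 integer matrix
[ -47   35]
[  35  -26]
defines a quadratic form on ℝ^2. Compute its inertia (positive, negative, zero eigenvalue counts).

Answer: (1, 1, 0)

Derivation:
step 0: pivot -47 → sign −
step 1: pivot 3/47 → sign +
signature = (1, 1, 0)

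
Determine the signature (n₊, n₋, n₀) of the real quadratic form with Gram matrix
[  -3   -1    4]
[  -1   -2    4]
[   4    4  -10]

Answer: (0, 3, 0)

Derivation:
step 0: pivot -3 → sign −
step 1: pivot -5/3 → sign −
step 2: pivot -2/5 → sign −
signature = (0, 3, 0)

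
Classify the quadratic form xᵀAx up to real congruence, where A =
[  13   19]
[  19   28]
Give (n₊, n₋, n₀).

Answer: (2, 0, 0)

Derivation:
step 0: pivot 13 → sign +
step 1: pivot 3/13 → sign +
signature = (2, 0, 0)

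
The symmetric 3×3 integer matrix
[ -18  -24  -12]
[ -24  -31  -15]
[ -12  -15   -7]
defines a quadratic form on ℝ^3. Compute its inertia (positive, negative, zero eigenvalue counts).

Answer: (1, 1, 1)

Derivation:
step 0: pivot -18 → sign −
step 1: pivot 1 → sign +
step 2: row/col 2 already zero → sign 0
signature = (1, 1, 1)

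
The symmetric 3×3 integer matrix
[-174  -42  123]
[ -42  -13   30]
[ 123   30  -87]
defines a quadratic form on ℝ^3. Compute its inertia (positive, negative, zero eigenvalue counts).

step 0: pivot -174 → sign −
step 1: pivot -83/29 → sign −
step 2: pivot -3/166 → sign −
signature = (0, 3, 0)

Answer: (0, 3, 0)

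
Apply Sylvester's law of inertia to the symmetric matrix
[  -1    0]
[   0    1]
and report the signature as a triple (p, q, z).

step 0: pivot -1 → sign −
step 1: pivot 1 → sign +
signature = (1, 1, 0)

Answer: (1, 1, 0)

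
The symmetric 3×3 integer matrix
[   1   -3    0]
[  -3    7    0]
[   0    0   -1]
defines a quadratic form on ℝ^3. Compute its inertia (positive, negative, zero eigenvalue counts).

step 0: pivot 1 → sign +
step 1: pivot -2 → sign −
step 2: pivot -1 → sign −
signature = (1, 2, 0)

Answer: (1, 2, 0)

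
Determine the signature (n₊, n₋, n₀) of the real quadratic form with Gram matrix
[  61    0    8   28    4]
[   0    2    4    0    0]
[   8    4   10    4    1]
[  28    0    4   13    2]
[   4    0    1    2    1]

Answer: (5, 0, 0)

Derivation:
step 0: pivot 61 → sign +
step 1: pivot 2 → sign +
step 2: pivot 58/61 → sign +
step 3: pivot 1/29 → sign +
step 4: pivot 1/2 → sign +
signature = (5, 0, 0)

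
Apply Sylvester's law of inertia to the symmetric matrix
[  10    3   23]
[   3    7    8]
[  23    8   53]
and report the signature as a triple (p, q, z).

Answer: (2, 1, 0)

Derivation:
step 0: pivot 10 → sign +
step 1: pivot 61/10 → sign +
step 2: pivot -6/61 → sign −
signature = (2, 1, 0)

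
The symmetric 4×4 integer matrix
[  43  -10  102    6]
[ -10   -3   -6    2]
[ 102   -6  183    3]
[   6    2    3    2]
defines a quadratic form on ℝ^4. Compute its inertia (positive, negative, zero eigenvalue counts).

step 0: pivot 43 → sign +
step 1: pivot -229/43 → sign −
step 2: pivot 3/229 → sign +
step 3: pivot 3 → sign +
signature = (3, 1, 0)

Answer: (3, 1, 0)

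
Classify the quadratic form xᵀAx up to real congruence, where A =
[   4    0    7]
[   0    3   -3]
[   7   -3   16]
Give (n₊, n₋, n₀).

step 0: pivot 4 → sign +
step 1: pivot 3 → sign +
step 2: pivot 3/4 → sign +
signature = (3, 0, 0)

Answer: (3, 0, 0)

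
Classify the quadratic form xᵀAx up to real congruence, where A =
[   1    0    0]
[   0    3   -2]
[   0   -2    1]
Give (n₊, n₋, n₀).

Answer: (2, 1, 0)

Derivation:
step 0: pivot 1 → sign +
step 1: pivot 3 → sign +
step 2: pivot -1/3 → sign −
signature = (2, 1, 0)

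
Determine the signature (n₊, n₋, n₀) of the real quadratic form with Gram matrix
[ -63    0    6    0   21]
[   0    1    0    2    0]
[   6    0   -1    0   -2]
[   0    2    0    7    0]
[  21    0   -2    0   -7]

step 0: pivot -63 → sign −
step 1: pivot 1 → sign +
step 2: pivot -3/7 → sign −
step 3: pivot 3 → sign +
step 4: row/col 4 already zero → sign 0
signature = (2, 2, 1)

Answer: (2, 2, 1)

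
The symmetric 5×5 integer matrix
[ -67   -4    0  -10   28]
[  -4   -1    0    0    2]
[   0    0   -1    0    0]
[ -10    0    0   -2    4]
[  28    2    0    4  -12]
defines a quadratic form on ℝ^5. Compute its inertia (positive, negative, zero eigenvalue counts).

step 0: pivot -67 → sign −
step 1: pivot -51/67 → sign −
step 2: pivot -1 → sign −
step 3: pivot -2/51 → sign −
step 4: row/col 4 already zero → sign 0
signature = (0, 4, 1)

Answer: (0, 4, 1)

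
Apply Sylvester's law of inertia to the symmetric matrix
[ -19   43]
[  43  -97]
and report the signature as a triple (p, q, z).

Answer: (1, 1, 0)

Derivation:
step 0: pivot -19 → sign −
step 1: pivot 6/19 → sign +
signature = (1, 1, 0)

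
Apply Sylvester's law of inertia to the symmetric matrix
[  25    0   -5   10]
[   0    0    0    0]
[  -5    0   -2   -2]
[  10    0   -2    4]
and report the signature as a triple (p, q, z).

step 0: pivot 25 → sign +
step 1: pivot -3 → sign −
step 2: row/col 2 already zero → sign 0
step 3: row/col 3 already zero → sign 0
signature = (1, 1, 2)

Answer: (1, 1, 2)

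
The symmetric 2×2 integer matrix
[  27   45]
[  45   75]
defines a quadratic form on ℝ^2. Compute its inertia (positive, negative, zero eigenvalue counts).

Answer: (1, 0, 1)

Derivation:
step 0: pivot 27 → sign +
step 1: row/col 1 already zero → sign 0
signature = (1, 0, 1)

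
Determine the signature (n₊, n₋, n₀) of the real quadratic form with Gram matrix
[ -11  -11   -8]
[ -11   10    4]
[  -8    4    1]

step 0: pivot -11 → sign −
step 1: pivot 21 → sign +
step 2: pivot -3/77 → sign −
signature = (1, 2, 0)

Answer: (1, 2, 0)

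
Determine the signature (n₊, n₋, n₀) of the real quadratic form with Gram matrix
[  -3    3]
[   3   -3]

Answer: (0, 1, 1)

Derivation:
step 0: pivot -3 → sign −
step 1: row/col 1 already zero → sign 0
signature = (0, 1, 1)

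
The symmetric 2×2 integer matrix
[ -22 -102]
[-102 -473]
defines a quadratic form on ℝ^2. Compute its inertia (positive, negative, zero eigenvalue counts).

step 0: pivot -22 → sign −
step 1: pivot -1/11 → sign −
signature = (0, 2, 0)

Answer: (0, 2, 0)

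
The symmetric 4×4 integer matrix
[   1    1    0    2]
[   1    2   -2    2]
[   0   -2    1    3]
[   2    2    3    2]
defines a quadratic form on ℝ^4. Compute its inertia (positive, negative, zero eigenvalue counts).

step 0: pivot 1 → sign +
step 1: pivot 1 → sign +
step 2: pivot -3 → sign −
step 3: pivot 1 → sign +
signature = (3, 1, 0)

Answer: (3, 1, 0)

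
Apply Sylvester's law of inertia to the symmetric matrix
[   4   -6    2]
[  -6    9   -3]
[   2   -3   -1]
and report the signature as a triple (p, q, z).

Answer: (1, 1, 1)

Derivation:
step 0: pivot 4 → sign +
step 1: pivot -2 → sign −
step 2: row/col 2 already zero → sign 0
signature = (1, 1, 1)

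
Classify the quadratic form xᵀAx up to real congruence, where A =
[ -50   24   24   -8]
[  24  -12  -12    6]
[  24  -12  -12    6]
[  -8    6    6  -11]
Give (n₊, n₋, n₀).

Answer: (0, 2, 2)

Derivation:
step 0: pivot -50 → sign −
step 1: pivot -12/25 → sign −
step 2: row/col 2 already zero → sign 0
step 3: row/col 3 already zero → sign 0
signature = (0, 2, 2)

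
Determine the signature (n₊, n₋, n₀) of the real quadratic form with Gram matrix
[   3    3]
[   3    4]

step 0: pivot 3 → sign +
step 1: pivot 1 → sign +
signature = (2, 0, 0)

Answer: (2, 0, 0)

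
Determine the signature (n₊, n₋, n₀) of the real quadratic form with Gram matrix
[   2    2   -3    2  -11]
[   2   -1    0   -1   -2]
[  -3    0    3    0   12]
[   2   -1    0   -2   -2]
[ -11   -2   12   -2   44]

step 0: pivot 2 → sign +
step 1: pivot -3 → sign −
step 2: pivot 3/2 → sign +
step 3: pivot -1 → sign −
step 4: pivot -3 → sign −
signature = (2, 3, 0)

Answer: (2, 3, 0)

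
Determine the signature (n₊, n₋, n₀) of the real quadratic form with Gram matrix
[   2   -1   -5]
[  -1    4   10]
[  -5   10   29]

step 0: pivot 2 → sign +
step 1: pivot 7/2 → sign +
step 2: pivot 3/7 → sign +
signature = (3, 0, 0)

Answer: (3, 0, 0)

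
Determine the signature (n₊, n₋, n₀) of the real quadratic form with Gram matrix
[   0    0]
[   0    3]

step 0: pivot 3 → sign +
step 1: row/col 1 already zero → sign 0
signature = (1, 0, 1)

Answer: (1, 0, 1)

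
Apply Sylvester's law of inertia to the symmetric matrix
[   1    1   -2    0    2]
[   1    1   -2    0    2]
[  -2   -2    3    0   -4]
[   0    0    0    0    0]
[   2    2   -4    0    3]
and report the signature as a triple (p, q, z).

Answer: (1, 2, 2)

Derivation:
step 0: pivot 1 → sign +
step 1: pivot -1 → sign −
step 2: pivot -1 → sign −
step 3: row/col 3 already zero → sign 0
step 4: row/col 4 already zero → sign 0
signature = (1, 2, 2)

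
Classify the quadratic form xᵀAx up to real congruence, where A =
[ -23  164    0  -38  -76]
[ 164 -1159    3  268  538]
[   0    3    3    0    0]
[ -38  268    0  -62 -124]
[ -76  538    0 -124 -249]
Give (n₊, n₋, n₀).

Answer: (3, 2, 0)

Derivation:
step 0: pivot -23 → sign −
step 1: pivot 239/23 → sign +
step 2: pivot 510/239 → sign +
step 3: pivot -2/5 → sign −
step 4: pivot 1/17 → sign +
signature = (3, 2, 0)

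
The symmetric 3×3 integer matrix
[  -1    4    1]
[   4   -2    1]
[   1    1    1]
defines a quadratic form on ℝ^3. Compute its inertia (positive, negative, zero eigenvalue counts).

step 0: pivot -1 → sign −
step 1: pivot 14 → sign +
step 2: pivot 3/14 → sign +
signature = (2, 1, 0)

Answer: (2, 1, 0)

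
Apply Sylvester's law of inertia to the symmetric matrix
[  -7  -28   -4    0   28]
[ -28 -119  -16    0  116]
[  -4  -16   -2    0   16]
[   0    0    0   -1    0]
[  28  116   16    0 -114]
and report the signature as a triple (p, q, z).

step 0: pivot -7 → sign −
step 1: pivot -7 → sign −
step 2: pivot 2/7 → sign +
step 3: pivot -1 → sign −
step 4: pivot 2/7 → sign +
signature = (2, 3, 0)

Answer: (2, 3, 0)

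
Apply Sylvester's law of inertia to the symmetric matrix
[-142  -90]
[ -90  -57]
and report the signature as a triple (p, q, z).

step 0: pivot -142 → sign −
step 1: pivot 3/71 → sign +
signature = (1, 1, 0)

Answer: (1, 1, 0)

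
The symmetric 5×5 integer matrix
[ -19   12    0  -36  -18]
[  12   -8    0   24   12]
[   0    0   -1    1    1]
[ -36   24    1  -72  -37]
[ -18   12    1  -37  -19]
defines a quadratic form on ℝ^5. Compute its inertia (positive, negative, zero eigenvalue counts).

Answer: (1, 3, 1)

Derivation:
step 0: pivot -19 → sign −
step 1: pivot -8/19 → sign −
step 2: pivot -1 → sign −
step 3: pivot 1 → sign +
step 4: row/col 4 already zero → sign 0
signature = (1, 3, 1)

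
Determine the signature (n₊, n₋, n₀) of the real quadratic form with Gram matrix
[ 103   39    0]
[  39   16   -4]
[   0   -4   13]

Answer: (3, 0, 0)

Derivation:
step 0: pivot 103 → sign +
step 1: pivot 127/103 → sign +
step 2: pivot 3/127 → sign +
signature = (3, 0, 0)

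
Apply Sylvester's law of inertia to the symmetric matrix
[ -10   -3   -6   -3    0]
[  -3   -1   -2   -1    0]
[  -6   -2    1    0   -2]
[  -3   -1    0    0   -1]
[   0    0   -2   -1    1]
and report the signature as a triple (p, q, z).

Answer: (2, 2, 1)

Derivation:
step 0: pivot -10 → sign −
step 1: pivot -1/10 → sign −
step 2: pivot 5 → sign +
step 3: pivot 1/5 → sign +
step 4: row/col 4 already zero → sign 0
signature = (2, 2, 1)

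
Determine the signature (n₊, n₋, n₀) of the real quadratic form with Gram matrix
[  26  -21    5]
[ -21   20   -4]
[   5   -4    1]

step 0: pivot 26 → sign +
step 1: pivot 79/26 → sign +
step 2: pivot 3/79 → sign +
signature = (3, 0, 0)

Answer: (3, 0, 0)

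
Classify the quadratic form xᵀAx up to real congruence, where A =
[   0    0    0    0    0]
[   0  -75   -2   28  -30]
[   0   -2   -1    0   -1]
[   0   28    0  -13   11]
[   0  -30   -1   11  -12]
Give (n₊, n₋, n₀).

step 0: pivot -75 → sign −
step 1: pivot -71/75 → sign −
step 2: pivot -139/71 → sign −
step 3: pivot 6/139 → sign +
step 4: row/col 4 already zero → sign 0
signature = (1, 3, 1)

Answer: (1, 3, 1)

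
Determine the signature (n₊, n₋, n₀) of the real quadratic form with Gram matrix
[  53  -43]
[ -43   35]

Answer: (2, 0, 0)

Derivation:
step 0: pivot 53 → sign +
step 1: pivot 6/53 → sign +
signature = (2, 0, 0)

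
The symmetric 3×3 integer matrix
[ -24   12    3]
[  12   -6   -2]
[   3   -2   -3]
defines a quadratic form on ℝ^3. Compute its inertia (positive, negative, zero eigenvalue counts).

step 0: pivot -24 → sign −
step 1: pivot -21/8 → sign −
step 2: pivot 2/21 → sign +
signature = (1, 2, 0)

Answer: (1, 2, 0)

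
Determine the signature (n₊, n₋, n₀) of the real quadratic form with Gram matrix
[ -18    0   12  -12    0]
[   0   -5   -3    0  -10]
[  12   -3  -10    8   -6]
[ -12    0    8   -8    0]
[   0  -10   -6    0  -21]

Answer: (0, 4, 1)

Derivation:
step 0: pivot -18 → sign −
step 1: pivot -5 → sign −
step 2: pivot -1/5 → sign −
step 3: pivot -1 → sign −
step 4: row/col 4 already zero → sign 0
signature = (0, 4, 1)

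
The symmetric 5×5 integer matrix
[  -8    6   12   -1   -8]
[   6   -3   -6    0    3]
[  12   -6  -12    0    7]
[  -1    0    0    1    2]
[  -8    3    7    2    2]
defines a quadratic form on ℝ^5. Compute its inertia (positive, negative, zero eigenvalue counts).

Answer: (3, 2, 0)

Derivation:
step 0: pivot -8 → sign −
step 1: pivot 3/2 → sign +
step 2: pivot 3/4 → sign +
step 3: pivot 1 → sign +
step 4: pivot -1 → sign −
signature = (3, 2, 0)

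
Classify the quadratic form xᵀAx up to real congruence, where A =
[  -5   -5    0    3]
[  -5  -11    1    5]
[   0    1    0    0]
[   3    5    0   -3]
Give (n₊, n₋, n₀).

Answer: (1, 3, 0)

Derivation:
step 0: pivot -5 → sign −
step 1: pivot -6 → sign −
step 2: pivot 1/6 → sign +
step 3: pivot -6/5 → sign −
signature = (1, 3, 0)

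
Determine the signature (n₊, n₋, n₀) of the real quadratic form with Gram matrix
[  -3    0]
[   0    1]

Answer: (1, 1, 0)

Derivation:
step 0: pivot -3 → sign −
step 1: pivot 1 → sign +
signature = (1, 1, 0)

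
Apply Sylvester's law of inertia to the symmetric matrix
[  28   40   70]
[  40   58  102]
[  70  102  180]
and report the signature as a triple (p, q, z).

step 0: pivot 28 → sign +
step 1: pivot 6/7 → sign +
step 2: pivot 1/3 → sign +
signature = (3, 0, 0)

Answer: (3, 0, 0)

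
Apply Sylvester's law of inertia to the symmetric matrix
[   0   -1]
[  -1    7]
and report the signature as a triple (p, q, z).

step 0: pivot 7 → sign +
step 1: pivot -1/7 → sign −
signature = (1, 1, 0)

Answer: (1, 1, 0)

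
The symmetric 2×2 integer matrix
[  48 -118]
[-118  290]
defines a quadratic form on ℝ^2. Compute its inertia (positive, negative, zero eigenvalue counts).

Answer: (1, 1, 0)

Derivation:
step 0: pivot 48 → sign +
step 1: pivot -1/12 → sign −
signature = (1, 1, 0)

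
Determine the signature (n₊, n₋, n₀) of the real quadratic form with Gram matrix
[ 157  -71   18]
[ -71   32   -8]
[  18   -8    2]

Answer: (2, 1, 0)

Derivation:
step 0: pivot 157 → sign +
step 1: pivot -17/157 → sign −
step 2: pivot 2/17 → sign +
signature = (2, 1, 0)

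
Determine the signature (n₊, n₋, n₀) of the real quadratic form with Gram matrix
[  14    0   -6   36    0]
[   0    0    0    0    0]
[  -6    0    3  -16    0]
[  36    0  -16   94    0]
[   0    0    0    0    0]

Answer: (3, 0, 2)

Derivation:
step 0: pivot 14 → sign +
step 1: pivot 3/7 → sign +
step 2: pivot 2/3 → sign +
step 3: row/col 3 already zero → sign 0
step 4: row/col 4 already zero → sign 0
signature = (3, 0, 2)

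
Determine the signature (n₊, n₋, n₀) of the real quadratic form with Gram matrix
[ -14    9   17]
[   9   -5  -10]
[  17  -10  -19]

Answer: (2, 1, 0)

Derivation:
step 0: pivot -14 → sign −
step 1: pivot 11/14 → sign +
step 2: pivot 6/11 → sign +
signature = (2, 1, 0)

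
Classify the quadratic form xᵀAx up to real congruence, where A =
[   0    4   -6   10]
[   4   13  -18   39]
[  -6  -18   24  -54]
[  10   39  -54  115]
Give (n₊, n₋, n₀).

Answer: (2, 2, 0)

Derivation:
step 0: pivot 13 → sign +
step 1: pivot -16/13 → sign −
step 2: pivot -3/4 → sign −
step 3: pivot 2 → sign +
signature = (2, 2, 0)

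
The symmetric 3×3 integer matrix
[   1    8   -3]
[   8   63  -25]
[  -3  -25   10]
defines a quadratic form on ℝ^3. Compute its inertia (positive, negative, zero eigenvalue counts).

Answer: (2, 1, 0)

Derivation:
step 0: pivot 1 → sign +
step 1: pivot -1 → sign −
step 2: pivot 2 → sign +
signature = (2, 1, 0)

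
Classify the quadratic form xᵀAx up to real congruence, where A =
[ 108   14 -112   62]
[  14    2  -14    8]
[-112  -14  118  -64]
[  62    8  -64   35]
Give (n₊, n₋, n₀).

Answer: (3, 1, 0)

Derivation:
step 0: pivot 108 → sign +
step 1: pivot 5/27 → sign +
step 2: pivot 2/5 → sign +
step 3: pivot -1 → sign −
signature = (3, 1, 0)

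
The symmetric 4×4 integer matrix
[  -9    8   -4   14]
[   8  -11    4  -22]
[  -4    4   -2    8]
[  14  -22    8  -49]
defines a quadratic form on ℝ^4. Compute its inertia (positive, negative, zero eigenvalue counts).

step 0: pivot -9 → sign −
step 1: pivot -35/9 → sign −
step 2: pivot -6/35 → sign −
step 3: pivot -1 → sign −
signature = (0, 4, 0)

Answer: (0, 4, 0)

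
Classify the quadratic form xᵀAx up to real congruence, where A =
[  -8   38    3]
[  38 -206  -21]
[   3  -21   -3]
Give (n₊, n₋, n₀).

step 0: pivot -8 → sign −
step 1: pivot -51/2 → sign −
step 2: pivot -3/34 → sign −
signature = (0, 3, 0)

Answer: (0, 3, 0)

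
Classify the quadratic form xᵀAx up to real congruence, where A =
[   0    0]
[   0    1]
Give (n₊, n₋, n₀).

Answer: (1, 0, 1)

Derivation:
step 0: pivot 1 → sign +
step 1: row/col 1 already zero → sign 0
signature = (1, 0, 1)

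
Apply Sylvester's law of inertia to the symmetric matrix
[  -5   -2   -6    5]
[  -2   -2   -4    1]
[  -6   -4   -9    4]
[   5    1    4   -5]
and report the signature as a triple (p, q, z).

Answer: (1, 3, 0)

Derivation:
step 0: pivot -5 → sign −
step 1: pivot -6/5 → sign −
step 2: pivot 1/3 → sign +
step 3: pivot -1/2 → sign −
signature = (1, 3, 0)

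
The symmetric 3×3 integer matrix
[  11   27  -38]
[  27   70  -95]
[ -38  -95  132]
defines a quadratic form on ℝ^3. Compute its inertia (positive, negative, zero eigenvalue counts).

step 0: pivot 11 → sign +
step 1: pivot 41/11 → sign +
step 2: pivot -3/41 → sign −
signature = (2, 1, 0)

Answer: (2, 1, 0)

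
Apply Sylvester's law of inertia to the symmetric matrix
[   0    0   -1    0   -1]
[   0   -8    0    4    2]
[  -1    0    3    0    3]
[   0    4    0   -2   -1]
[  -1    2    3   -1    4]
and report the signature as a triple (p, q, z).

Answer: (2, 2, 1)

Derivation:
step 0: pivot -8 → sign −
step 1: pivot 3 → sign +
step 2: pivot -1/3 → sign −
step 3: pivot 3/2 → sign +
step 4: row/col 4 already zero → sign 0
signature = (2, 2, 1)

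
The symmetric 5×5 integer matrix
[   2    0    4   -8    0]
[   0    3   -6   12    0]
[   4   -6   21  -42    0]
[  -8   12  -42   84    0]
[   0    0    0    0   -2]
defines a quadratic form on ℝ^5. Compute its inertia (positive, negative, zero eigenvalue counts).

step 0: pivot 2 → sign +
step 1: pivot 3 → sign +
step 2: pivot 1 → sign +
step 3: pivot -2 → sign −
step 4: row/col 4 already zero → sign 0
signature = (3, 1, 1)

Answer: (3, 1, 1)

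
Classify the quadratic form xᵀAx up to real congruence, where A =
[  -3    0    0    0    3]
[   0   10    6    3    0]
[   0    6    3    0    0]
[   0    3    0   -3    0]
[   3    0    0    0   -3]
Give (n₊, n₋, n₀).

step 0: pivot -3 → sign −
step 1: pivot 10 → sign +
step 2: pivot -3/5 → sign −
step 3: pivot 3/2 → sign +
step 4: row/col 4 already zero → sign 0
signature = (2, 2, 1)

Answer: (2, 2, 1)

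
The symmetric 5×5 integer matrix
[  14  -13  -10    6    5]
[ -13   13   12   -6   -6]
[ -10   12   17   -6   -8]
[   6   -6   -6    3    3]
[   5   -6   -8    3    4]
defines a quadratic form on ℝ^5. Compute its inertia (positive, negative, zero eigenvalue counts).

Answer: (4, 0, 1)

Derivation:
step 0: pivot 14 → sign +
step 1: pivot 13/14 → sign +
step 2: pivot 25/13 → sign +
step 3: pivot 3/25 → sign +
step 4: row/col 4 already zero → sign 0
signature = (4, 0, 1)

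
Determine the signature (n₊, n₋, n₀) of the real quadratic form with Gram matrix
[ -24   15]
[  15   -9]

step 0: pivot -24 → sign −
step 1: pivot 3/8 → sign +
signature = (1, 1, 0)

Answer: (1, 1, 0)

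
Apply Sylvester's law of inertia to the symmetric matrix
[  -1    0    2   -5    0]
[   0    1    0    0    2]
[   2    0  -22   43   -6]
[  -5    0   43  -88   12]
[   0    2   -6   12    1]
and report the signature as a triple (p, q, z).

step 0: pivot -1 → sign −
step 1: pivot 1 → sign +
step 2: pivot -18 → sign −
step 3: pivot -5/2 → sign −
step 4: pivot -3/5 → sign −
signature = (1, 4, 0)

Answer: (1, 4, 0)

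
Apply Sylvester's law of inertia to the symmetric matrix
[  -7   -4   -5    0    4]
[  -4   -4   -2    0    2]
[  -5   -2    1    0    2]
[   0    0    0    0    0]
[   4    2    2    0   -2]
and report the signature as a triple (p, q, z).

Answer: (2, 2, 1)

Derivation:
step 0: pivot -7 → sign −
step 1: pivot -12/7 → sign −
step 2: pivot 5 → sign +
step 3: pivot 2/15 → sign +
step 4: row/col 4 already zero → sign 0
signature = (2, 2, 1)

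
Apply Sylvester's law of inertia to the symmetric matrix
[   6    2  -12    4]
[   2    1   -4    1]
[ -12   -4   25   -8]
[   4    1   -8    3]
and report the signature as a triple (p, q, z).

Answer: (3, 0, 1)

Derivation:
step 0: pivot 6 → sign +
step 1: pivot 1/3 → sign +
step 2: pivot 1 → sign +
step 3: row/col 3 already zero → sign 0
signature = (3, 0, 1)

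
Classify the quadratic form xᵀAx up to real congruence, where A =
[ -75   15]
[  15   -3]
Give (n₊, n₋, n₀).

step 0: pivot -75 → sign −
step 1: row/col 1 already zero → sign 0
signature = (0, 1, 1)

Answer: (0, 1, 1)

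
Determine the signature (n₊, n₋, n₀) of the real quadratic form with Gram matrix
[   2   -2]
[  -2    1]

step 0: pivot 2 → sign +
step 1: pivot -1 → sign −
signature = (1, 1, 0)

Answer: (1, 1, 0)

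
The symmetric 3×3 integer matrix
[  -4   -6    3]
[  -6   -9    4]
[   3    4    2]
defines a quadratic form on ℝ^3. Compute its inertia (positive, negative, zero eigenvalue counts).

Answer: (1, 2, 0)

Derivation:
step 0: pivot -4 → sign −
step 1: pivot 17/4 → sign +
step 2: pivot -1/17 → sign −
signature = (1, 2, 0)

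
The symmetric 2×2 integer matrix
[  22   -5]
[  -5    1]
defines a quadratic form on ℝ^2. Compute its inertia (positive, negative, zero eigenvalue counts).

Answer: (1, 1, 0)

Derivation:
step 0: pivot 22 → sign +
step 1: pivot -3/22 → sign −
signature = (1, 1, 0)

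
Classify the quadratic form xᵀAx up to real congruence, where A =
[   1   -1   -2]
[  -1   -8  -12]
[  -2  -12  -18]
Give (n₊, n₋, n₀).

step 0: pivot 1 → sign +
step 1: pivot -9 → sign −
step 2: pivot -2/9 → sign −
signature = (1, 2, 0)

Answer: (1, 2, 0)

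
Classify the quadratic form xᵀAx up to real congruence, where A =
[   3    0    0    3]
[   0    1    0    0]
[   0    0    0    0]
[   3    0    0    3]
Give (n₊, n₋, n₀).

step 0: pivot 3 → sign +
step 1: pivot 1 → sign +
step 2: row/col 2 already zero → sign 0
step 3: row/col 3 already zero → sign 0
signature = (2, 0, 2)

Answer: (2, 0, 2)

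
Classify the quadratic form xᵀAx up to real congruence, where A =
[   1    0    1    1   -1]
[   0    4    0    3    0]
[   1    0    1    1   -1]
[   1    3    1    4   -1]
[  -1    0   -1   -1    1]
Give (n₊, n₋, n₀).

Answer: (3, 0, 2)

Derivation:
step 0: pivot 1 → sign +
step 1: pivot 4 → sign +
step 2: pivot 3/4 → sign +
step 3: row/col 3 already zero → sign 0
step 4: row/col 4 already zero → sign 0
signature = (3, 0, 2)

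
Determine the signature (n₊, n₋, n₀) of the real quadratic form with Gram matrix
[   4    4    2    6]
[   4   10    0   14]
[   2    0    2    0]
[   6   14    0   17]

Answer: (3, 1, 0)

Derivation:
step 0: pivot 4 → sign +
step 1: pivot 6 → sign +
step 2: pivot 1/3 → sign +
step 3: pivot -3 → sign −
signature = (3, 1, 0)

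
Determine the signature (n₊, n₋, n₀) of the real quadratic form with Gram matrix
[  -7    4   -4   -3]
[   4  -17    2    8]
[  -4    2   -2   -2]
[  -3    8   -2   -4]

step 0: pivot -7 → sign −
step 1: pivot -103/7 → sign −
step 2: pivot 30/103 → sign +
step 3: pivot -3/5 → sign −
signature = (1, 3, 0)

Answer: (1, 3, 0)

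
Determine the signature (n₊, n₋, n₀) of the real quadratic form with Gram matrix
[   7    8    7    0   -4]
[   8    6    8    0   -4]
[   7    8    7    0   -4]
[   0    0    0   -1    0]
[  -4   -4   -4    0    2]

Answer: (1, 3, 1)

Derivation:
step 0: pivot 7 → sign +
step 1: pivot -22/7 → sign −
step 2: pivot -1 → sign −
step 3: pivot -2/11 → sign −
step 4: row/col 4 already zero → sign 0
signature = (1, 3, 1)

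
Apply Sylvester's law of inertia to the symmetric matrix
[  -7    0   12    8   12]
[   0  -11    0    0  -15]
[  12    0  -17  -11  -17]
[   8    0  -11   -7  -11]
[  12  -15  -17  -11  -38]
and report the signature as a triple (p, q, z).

step 0: pivot -7 → sign −
step 1: pivot -11 → sign −
step 2: pivot 25/7 → sign +
step 3: pivot 2/25 → sign +
step 4: pivot -6/11 → sign −
signature = (2, 3, 0)

Answer: (2, 3, 0)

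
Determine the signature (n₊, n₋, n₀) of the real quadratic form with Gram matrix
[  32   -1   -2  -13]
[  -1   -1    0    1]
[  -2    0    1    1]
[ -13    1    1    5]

Answer: (3, 1, 0)

Derivation:
step 0: pivot 32 → sign +
step 1: pivot -33/32 → sign −
step 2: pivot 29/33 → sign +
step 3: pivot 1/29 → sign +
signature = (3, 1, 0)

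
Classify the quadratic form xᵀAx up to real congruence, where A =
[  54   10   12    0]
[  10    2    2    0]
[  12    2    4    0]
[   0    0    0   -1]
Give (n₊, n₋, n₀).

step 0: pivot 54 → sign +
step 1: pivot 4/27 → sign +
step 2: pivot 1 → sign +
step 3: pivot -1 → sign −
signature = (3, 1, 0)

Answer: (3, 1, 0)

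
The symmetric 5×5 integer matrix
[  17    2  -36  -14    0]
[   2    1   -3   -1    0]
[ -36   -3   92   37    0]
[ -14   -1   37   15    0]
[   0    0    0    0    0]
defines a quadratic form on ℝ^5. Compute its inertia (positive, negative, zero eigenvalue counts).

Answer: (4, 0, 1)

Derivation:
step 0: pivot 17 → sign +
step 1: pivot 13/17 → sign +
step 2: pivot 179/13 → sign +
step 3: pivot 6/179 → sign +
step 4: row/col 4 already zero → sign 0
signature = (4, 0, 1)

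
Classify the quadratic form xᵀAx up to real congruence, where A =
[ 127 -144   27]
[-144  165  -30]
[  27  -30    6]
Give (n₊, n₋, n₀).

step 0: pivot 127 → sign +
step 1: pivot 219/127 → sign +
step 2: pivot 3/73 → sign +
signature = (3, 0, 0)

Answer: (3, 0, 0)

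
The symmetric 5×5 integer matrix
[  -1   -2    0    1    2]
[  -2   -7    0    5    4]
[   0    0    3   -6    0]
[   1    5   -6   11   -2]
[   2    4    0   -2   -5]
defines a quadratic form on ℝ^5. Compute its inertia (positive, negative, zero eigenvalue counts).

Answer: (2, 3, 0)

Derivation:
step 0: pivot -1 → sign −
step 1: pivot -3 → sign −
step 2: pivot 3 → sign +
step 3: pivot 3 → sign +
step 4: pivot -1 → sign −
signature = (2, 3, 0)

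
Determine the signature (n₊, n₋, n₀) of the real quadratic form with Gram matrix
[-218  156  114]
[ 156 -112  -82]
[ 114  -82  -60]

step 0: pivot -218 → sign −
step 1: pivot -40/109 → sign −
step 2: pivot 1/10 → sign +
signature = (1, 2, 0)

Answer: (1, 2, 0)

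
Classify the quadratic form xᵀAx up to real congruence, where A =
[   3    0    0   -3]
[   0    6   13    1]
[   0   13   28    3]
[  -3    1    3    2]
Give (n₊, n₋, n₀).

Answer: (3, 1, 0)

Derivation:
step 0: pivot 3 → sign +
step 1: pivot 6 → sign +
step 2: pivot -1/6 → sign −
step 3: pivot 3 → sign +
signature = (3, 1, 0)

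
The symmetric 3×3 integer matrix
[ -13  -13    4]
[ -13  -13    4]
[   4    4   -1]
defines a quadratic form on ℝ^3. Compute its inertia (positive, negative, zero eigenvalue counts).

step 0: pivot -13 → sign −
step 1: pivot 3/13 → sign +
step 2: row/col 2 already zero → sign 0
signature = (1, 1, 1)

Answer: (1, 1, 1)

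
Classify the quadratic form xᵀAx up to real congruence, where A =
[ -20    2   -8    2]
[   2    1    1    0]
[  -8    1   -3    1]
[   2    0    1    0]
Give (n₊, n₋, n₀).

step 0: pivot -20 → sign −
step 1: pivot 6/5 → sign +
step 2: pivot 1/6 → sign +
step 3: row/col 3 already zero → sign 0
signature = (2, 1, 1)

Answer: (2, 1, 1)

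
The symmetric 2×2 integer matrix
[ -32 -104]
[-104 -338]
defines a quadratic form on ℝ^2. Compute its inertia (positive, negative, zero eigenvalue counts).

step 0: pivot -32 → sign −
step 1: row/col 1 already zero → sign 0
signature = (0, 1, 1)

Answer: (0, 1, 1)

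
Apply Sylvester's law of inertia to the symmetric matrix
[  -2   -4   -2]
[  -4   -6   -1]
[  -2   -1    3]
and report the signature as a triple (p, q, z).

Answer: (2, 1, 0)

Derivation:
step 0: pivot -2 → sign −
step 1: pivot 2 → sign +
step 2: pivot 1/2 → sign +
signature = (2, 1, 0)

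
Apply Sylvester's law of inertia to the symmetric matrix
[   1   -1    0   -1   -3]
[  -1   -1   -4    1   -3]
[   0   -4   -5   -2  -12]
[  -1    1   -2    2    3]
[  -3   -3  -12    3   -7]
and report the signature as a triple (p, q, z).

step 0: pivot 1 → sign +
step 1: pivot -2 → sign −
step 2: pivot 3 → sign +
step 3: pivot -1/3 → sign −
step 4: pivot 2 → sign +
signature = (3, 2, 0)

Answer: (3, 2, 0)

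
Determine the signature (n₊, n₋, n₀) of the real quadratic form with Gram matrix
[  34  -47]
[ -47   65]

step 0: pivot 34 → sign +
step 1: pivot 1/34 → sign +
signature = (2, 0, 0)

Answer: (2, 0, 0)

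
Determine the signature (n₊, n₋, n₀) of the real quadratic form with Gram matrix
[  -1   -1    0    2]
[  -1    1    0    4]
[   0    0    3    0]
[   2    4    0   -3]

Answer: (2, 2, 0)

Derivation:
step 0: pivot -1 → sign −
step 1: pivot 2 → sign +
step 2: pivot 3 → sign +
step 3: pivot -1 → sign −
signature = (2, 2, 0)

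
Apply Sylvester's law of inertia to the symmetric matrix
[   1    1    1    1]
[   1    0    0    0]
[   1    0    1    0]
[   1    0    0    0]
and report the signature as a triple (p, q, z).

step 0: pivot 1 → sign +
step 1: pivot -1 → sign −
step 2: pivot 1 → sign +
step 3: row/col 3 already zero → sign 0
signature = (2, 1, 1)

Answer: (2, 1, 1)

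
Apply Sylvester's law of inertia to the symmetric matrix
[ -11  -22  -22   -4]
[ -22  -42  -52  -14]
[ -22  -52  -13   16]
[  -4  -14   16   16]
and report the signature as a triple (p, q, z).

Answer: (1, 3, 0)

Derivation:
step 0: pivot -11 → sign −
step 1: pivot 2 → sign +
step 2: pivot -1 → sign −
step 3: pivot -6/11 → sign −
signature = (1, 3, 0)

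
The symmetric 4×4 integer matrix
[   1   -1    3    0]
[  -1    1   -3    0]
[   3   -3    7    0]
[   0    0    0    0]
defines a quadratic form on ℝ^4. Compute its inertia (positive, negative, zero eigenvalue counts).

step 0: pivot 1 → sign +
step 1: pivot -2 → sign −
step 2: row/col 2 already zero → sign 0
step 3: row/col 3 already zero → sign 0
signature = (1, 1, 2)

Answer: (1, 1, 2)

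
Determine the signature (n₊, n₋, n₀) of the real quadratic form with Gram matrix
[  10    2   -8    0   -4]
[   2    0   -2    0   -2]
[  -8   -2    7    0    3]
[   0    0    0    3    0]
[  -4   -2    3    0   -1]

step 0: pivot 10 → sign +
step 1: pivot -2/5 → sign −
step 2: pivot 1 → sign +
step 3: pivot 3 → sign +
step 4: row/col 4 already zero → sign 0
signature = (3, 1, 1)

Answer: (3, 1, 1)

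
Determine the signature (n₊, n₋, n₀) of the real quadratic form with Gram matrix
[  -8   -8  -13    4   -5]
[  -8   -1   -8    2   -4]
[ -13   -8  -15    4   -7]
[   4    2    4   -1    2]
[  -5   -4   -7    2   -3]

step 0: pivot -8 → sign −
step 1: pivot 7 → sign +
step 2: pivot 143/56 → sign +
step 3: pivot -3/143 → sign −
step 4: row/col 4 already zero → sign 0
signature = (2, 2, 1)

Answer: (2, 2, 1)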